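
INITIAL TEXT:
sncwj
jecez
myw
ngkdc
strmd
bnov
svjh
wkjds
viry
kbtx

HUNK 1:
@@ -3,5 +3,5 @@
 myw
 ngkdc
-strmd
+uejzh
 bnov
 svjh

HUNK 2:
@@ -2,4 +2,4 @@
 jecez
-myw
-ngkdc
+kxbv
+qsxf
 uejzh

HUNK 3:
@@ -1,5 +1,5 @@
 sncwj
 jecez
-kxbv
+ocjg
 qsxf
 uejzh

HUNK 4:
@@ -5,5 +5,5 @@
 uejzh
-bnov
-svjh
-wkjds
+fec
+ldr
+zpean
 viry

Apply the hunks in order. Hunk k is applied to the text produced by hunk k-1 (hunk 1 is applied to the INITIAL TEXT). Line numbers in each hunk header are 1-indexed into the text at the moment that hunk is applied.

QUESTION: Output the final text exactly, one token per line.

Answer: sncwj
jecez
ocjg
qsxf
uejzh
fec
ldr
zpean
viry
kbtx

Derivation:
Hunk 1: at line 3 remove [strmd] add [uejzh] -> 10 lines: sncwj jecez myw ngkdc uejzh bnov svjh wkjds viry kbtx
Hunk 2: at line 2 remove [myw,ngkdc] add [kxbv,qsxf] -> 10 lines: sncwj jecez kxbv qsxf uejzh bnov svjh wkjds viry kbtx
Hunk 3: at line 1 remove [kxbv] add [ocjg] -> 10 lines: sncwj jecez ocjg qsxf uejzh bnov svjh wkjds viry kbtx
Hunk 4: at line 5 remove [bnov,svjh,wkjds] add [fec,ldr,zpean] -> 10 lines: sncwj jecez ocjg qsxf uejzh fec ldr zpean viry kbtx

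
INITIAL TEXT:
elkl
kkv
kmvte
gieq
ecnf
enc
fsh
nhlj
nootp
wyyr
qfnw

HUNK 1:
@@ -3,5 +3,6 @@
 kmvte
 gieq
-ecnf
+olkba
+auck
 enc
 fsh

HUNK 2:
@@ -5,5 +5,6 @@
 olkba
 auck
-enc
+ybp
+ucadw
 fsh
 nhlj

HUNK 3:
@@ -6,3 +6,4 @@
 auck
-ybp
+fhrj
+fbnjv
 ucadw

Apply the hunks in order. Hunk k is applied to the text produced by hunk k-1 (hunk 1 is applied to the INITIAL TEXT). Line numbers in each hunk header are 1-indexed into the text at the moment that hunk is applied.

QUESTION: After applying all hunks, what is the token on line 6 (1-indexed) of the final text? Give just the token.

Answer: auck

Derivation:
Hunk 1: at line 3 remove [ecnf] add [olkba,auck] -> 12 lines: elkl kkv kmvte gieq olkba auck enc fsh nhlj nootp wyyr qfnw
Hunk 2: at line 5 remove [enc] add [ybp,ucadw] -> 13 lines: elkl kkv kmvte gieq olkba auck ybp ucadw fsh nhlj nootp wyyr qfnw
Hunk 3: at line 6 remove [ybp] add [fhrj,fbnjv] -> 14 lines: elkl kkv kmvte gieq olkba auck fhrj fbnjv ucadw fsh nhlj nootp wyyr qfnw
Final line 6: auck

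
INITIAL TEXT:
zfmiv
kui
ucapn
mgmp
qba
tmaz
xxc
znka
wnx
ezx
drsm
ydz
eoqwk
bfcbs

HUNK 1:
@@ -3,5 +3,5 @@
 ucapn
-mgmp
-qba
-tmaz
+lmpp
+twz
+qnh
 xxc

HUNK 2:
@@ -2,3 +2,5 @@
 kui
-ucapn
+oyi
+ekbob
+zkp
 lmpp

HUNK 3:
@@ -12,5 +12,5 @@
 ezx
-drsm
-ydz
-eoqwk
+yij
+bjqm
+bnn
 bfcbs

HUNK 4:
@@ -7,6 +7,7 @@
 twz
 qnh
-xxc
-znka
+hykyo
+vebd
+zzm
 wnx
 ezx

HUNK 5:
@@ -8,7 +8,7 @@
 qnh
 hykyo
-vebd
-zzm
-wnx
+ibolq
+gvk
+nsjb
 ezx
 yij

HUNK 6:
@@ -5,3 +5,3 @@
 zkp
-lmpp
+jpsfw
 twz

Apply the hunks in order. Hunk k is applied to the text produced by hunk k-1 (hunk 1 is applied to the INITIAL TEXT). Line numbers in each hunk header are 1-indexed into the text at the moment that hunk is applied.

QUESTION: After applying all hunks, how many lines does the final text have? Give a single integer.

Answer: 17

Derivation:
Hunk 1: at line 3 remove [mgmp,qba,tmaz] add [lmpp,twz,qnh] -> 14 lines: zfmiv kui ucapn lmpp twz qnh xxc znka wnx ezx drsm ydz eoqwk bfcbs
Hunk 2: at line 2 remove [ucapn] add [oyi,ekbob,zkp] -> 16 lines: zfmiv kui oyi ekbob zkp lmpp twz qnh xxc znka wnx ezx drsm ydz eoqwk bfcbs
Hunk 3: at line 12 remove [drsm,ydz,eoqwk] add [yij,bjqm,bnn] -> 16 lines: zfmiv kui oyi ekbob zkp lmpp twz qnh xxc znka wnx ezx yij bjqm bnn bfcbs
Hunk 4: at line 7 remove [xxc,znka] add [hykyo,vebd,zzm] -> 17 lines: zfmiv kui oyi ekbob zkp lmpp twz qnh hykyo vebd zzm wnx ezx yij bjqm bnn bfcbs
Hunk 5: at line 8 remove [vebd,zzm,wnx] add [ibolq,gvk,nsjb] -> 17 lines: zfmiv kui oyi ekbob zkp lmpp twz qnh hykyo ibolq gvk nsjb ezx yij bjqm bnn bfcbs
Hunk 6: at line 5 remove [lmpp] add [jpsfw] -> 17 lines: zfmiv kui oyi ekbob zkp jpsfw twz qnh hykyo ibolq gvk nsjb ezx yij bjqm bnn bfcbs
Final line count: 17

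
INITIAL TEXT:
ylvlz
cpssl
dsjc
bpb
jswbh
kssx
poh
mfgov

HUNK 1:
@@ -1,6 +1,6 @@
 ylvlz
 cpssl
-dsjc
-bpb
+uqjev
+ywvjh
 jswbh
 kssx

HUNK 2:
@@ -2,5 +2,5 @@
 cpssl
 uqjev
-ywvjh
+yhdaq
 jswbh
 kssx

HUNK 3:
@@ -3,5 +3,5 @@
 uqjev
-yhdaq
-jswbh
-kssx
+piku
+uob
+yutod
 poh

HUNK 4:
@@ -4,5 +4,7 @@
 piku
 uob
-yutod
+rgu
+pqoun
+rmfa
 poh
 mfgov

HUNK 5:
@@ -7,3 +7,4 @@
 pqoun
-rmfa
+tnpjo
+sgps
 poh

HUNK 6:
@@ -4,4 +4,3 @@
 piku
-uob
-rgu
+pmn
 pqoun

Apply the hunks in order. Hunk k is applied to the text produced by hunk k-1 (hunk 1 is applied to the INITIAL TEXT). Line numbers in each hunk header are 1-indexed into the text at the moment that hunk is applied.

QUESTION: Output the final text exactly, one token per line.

Hunk 1: at line 1 remove [dsjc,bpb] add [uqjev,ywvjh] -> 8 lines: ylvlz cpssl uqjev ywvjh jswbh kssx poh mfgov
Hunk 2: at line 2 remove [ywvjh] add [yhdaq] -> 8 lines: ylvlz cpssl uqjev yhdaq jswbh kssx poh mfgov
Hunk 3: at line 3 remove [yhdaq,jswbh,kssx] add [piku,uob,yutod] -> 8 lines: ylvlz cpssl uqjev piku uob yutod poh mfgov
Hunk 4: at line 4 remove [yutod] add [rgu,pqoun,rmfa] -> 10 lines: ylvlz cpssl uqjev piku uob rgu pqoun rmfa poh mfgov
Hunk 5: at line 7 remove [rmfa] add [tnpjo,sgps] -> 11 lines: ylvlz cpssl uqjev piku uob rgu pqoun tnpjo sgps poh mfgov
Hunk 6: at line 4 remove [uob,rgu] add [pmn] -> 10 lines: ylvlz cpssl uqjev piku pmn pqoun tnpjo sgps poh mfgov

Answer: ylvlz
cpssl
uqjev
piku
pmn
pqoun
tnpjo
sgps
poh
mfgov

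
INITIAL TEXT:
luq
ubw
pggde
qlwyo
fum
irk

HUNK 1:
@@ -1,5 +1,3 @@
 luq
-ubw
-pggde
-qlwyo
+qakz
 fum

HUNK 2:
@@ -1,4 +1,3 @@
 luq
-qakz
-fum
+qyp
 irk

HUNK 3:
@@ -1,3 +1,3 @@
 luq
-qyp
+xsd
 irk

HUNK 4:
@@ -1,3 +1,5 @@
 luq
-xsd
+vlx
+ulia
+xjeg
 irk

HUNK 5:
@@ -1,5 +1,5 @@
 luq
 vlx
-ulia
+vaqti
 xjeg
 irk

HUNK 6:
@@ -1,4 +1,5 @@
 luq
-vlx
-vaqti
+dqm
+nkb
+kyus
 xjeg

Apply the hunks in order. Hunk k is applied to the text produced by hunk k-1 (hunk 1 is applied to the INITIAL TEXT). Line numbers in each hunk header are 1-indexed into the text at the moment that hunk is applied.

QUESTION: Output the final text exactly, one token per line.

Hunk 1: at line 1 remove [ubw,pggde,qlwyo] add [qakz] -> 4 lines: luq qakz fum irk
Hunk 2: at line 1 remove [qakz,fum] add [qyp] -> 3 lines: luq qyp irk
Hunk 3: at line 1 remove [qyp] add [xsd] -> 3 lines: luq xsd irk
Hunk 4: at line 1 remove [xsd] add [vlx,ulia,xjeg] -> 5 lines: luq vlx ulia xjeg irk
Hunk 5: at line 1 remove [ulia] add [vaqti] -> 5 lines: luq vlx vaqti xjeg irk
Hunk 6: at line 1 remove [vlx,vaqti] add [dqm,nkb,kyus] -> 6 lines: luq dqm nkb kyus xjeg irk

Answer: luq
dqm
nkb
kyus
xjeg
irk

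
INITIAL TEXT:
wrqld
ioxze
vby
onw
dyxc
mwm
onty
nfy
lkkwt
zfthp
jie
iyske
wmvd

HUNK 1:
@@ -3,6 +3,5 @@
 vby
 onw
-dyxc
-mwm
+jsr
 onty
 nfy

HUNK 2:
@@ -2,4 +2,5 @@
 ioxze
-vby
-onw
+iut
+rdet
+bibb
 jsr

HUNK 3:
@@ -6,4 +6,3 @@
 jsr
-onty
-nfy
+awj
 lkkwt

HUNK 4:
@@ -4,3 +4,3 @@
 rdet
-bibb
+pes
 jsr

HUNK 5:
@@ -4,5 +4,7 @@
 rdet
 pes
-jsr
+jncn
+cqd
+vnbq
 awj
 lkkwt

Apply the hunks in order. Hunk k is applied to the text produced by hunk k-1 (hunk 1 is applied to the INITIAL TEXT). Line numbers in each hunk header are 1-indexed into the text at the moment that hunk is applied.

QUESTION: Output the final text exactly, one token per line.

Answer: wrqld
ioxze
iut
rdet
pes
jncn
cqd
vnbq
awj
lkkwt
zfthp
jie
iyske
wmvd

Derivation:
Hunk 1: at line 3 remove [dyxc,mwm] add [jsr] -> 12 lines: wrqld ioxze vby onw jsr onty nfy lkkwt zfthp jie iyske wmvd
Hunk 2: at line 2 remove [vby,onw] add [iut,rdet,bibb] -> 13 lines: wrqld ioxze iut rdet bibb jsr onty nfy lkkwt zfthp jie iyske wmvd
Hunk 3: at line 6 remove [onty,nfy] add [awj] -> 12 lines: wrqld ioxze iut rdet bibb jsr awj lkkwt zfthp jie iyske wmvd
Hunk 4: at line 4 remove [bibb] add [pes] -> 12 lines: wrqld ioxze iut rdet pes jsr awj lkkwt zfthp jie iyske wmvd
Hunk 5: at line 4 remove [jsr] add [jncn,cqd,vnbq] -> 14 lines: wrqld ioxze iut rdet pes jncn cqd vnbq awj lkkwt zfthp jie iyske wmvd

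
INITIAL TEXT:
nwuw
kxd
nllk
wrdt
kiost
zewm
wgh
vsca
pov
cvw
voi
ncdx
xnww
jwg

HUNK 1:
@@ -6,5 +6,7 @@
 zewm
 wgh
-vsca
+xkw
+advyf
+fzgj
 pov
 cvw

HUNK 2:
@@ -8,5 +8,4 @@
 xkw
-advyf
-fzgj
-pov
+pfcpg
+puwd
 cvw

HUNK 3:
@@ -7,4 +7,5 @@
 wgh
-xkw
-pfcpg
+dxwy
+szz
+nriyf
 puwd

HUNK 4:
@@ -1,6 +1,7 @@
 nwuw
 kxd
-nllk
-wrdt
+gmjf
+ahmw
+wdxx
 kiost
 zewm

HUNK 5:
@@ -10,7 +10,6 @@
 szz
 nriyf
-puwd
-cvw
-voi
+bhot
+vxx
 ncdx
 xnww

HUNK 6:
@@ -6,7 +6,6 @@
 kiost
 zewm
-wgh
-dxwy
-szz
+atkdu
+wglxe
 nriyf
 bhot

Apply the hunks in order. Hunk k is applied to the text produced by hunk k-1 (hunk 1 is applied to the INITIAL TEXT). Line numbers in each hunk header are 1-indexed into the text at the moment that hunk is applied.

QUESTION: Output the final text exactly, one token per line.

Hunk 1: at line 6 remove [vsca] add [xkw,advyf,fzgj] -> 16 lines: nwuw kxd nllk wrdt kiost zewm wgh xkw advyf fzgj pov cvw voi ncdx xnww jwg
Hunk 2: at line 8 remove [advyf,fzgj,pov] add [pfcpg,puwd] -> 15 lines: nwuw kxd nllk wrdt kiost zewm wgh xkw pfcpg puwd cvw voi ncdx xnww jwg
Hunk 3: at line 7 remove [xkw,pfcpg] add [dxwy,szz,nriyf] -> 16 lines: nwuw kxd nllk wrdt kiost zewm wgh dxwy szz nriyf puwd cvw voi ncdx xnww jwg
Hunk 4: at line 1 remove [nllk,wrdt] add [gmjf,ahmw,wdxx] -> 17 lines: nwuw kxd gmjf ahmw wdxx kiost zewm wgh dxwy szz nriyf puwd cvw voi ncdx xnww jwg
Hunk 5: at line 10 remove [puwd,cvw,voi] add [bhot,vxx] -> 16 lines: nwuw kxd gmjf ahmw wdxx kiost zewm wgh dxwy szz nriyf bhot vxx ncdx xnww jwg
Hunk 6: at line 6 remove [wgh,dxwy,szz] add [atkdu,wglxe] -> 15 lines: nwuw kxd gmjf ahmw wdxx kiost zewm atkdu wglxe nriyf bhot vxx ncdx xnww jwg

Answer: nwuw
kxd
gmjf
ahmw
wdxx
kiost
zewm
atkdu
wglxe
nriyf
bhot
vxx
ncdx
xnww
jwg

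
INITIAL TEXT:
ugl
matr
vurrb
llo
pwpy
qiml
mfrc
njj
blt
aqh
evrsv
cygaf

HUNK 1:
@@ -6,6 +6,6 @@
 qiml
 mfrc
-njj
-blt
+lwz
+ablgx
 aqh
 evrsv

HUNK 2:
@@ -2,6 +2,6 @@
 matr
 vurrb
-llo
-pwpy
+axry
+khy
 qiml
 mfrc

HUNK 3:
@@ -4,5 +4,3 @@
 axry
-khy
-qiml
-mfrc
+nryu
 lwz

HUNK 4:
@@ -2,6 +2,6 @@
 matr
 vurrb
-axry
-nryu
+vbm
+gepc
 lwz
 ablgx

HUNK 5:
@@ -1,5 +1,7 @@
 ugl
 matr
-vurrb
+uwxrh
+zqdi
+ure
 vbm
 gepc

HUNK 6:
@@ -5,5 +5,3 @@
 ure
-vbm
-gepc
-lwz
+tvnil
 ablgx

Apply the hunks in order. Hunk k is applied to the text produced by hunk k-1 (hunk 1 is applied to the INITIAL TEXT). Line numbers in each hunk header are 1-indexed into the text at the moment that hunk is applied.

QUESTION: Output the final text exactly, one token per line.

Answer: ugl
matr
uwxrh
zqdi
ure
tvnil
ablgx
aqh
evrsv
cygaf

Derivation:
Hunk 1: at line 6 remove [njj,blt] add [lwz,ablgx] -> 12 lines: ugl matr vurrb llo pwpy qiml mfrc lwz ablgx aqh evrsv cygaf
Hunk 2: at line 2 remove [llo,pwpy] add [axry,khy] -> 12 lines: ugl matr vurrb axry khy qiml mfrc lwz ablgx aqh evrsv cygaf
Hunk 3: at line 4 remove [khy,qiml,mfrc] add [nryu] -> 10 lines: ugl matr vurrb axry nryu lwz ablgx aqh evrsv cygaf
Hunk 4: at line 2 remove [axry,nryu] add [vbm,gepc] -> 10 lines: ugl matr vurrb vbm gepc lwz ablgx aqh evrsv cygaf
Hunk 5: at line 1 remove [vurrb] add [uwxrh,zqdi,ure] -> 12 lines: ugl matr uwxrh zqdi ure vbm gepc lwz ablgx aqh evrsv cygaf
Hunk 6: at line 5 remove [vbm,gepc,lwz] add [tvnil] -> 10 lines: ugl matr uwxrh zqdi ure tvnil ablgx aqh evrsv cygaf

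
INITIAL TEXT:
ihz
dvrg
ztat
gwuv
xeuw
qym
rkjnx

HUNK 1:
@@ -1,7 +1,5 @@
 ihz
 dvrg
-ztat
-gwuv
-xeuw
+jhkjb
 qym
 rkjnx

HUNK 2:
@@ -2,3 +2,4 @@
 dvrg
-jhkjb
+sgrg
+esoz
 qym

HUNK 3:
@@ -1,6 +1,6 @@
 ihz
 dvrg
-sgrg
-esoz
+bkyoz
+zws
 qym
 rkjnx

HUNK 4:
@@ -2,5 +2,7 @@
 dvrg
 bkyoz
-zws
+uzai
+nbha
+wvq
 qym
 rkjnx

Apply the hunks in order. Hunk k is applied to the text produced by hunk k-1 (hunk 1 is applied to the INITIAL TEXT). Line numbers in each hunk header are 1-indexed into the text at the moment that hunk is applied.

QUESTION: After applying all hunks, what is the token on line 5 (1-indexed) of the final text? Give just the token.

Hunk 1: at line 1 remove [ztat,gwuv,xeuw] add [jhkjb] -> 5 lines: ihz dvrg jhkjb qym rkjnx
Hunk 2: at line 2 remove [jhkjb] add [sgrg,esoz] -> 6 lines: ihz dvrg sgrg esoz qym rkjnx
Hunk 3: at line 1 remove [sgrg,esoz] add [bkyoz,zws] -> 6 lines: ihz dvrg bkyoz zws qym rkjnx
Hunk 4: at line 2 remove [zws] add [uzai,nbha,wvq] -> 8 lines: ihz dvrg bkyoz uzai nbha wvq qym rkjnx
Final line 5: nbha

Answer: nbha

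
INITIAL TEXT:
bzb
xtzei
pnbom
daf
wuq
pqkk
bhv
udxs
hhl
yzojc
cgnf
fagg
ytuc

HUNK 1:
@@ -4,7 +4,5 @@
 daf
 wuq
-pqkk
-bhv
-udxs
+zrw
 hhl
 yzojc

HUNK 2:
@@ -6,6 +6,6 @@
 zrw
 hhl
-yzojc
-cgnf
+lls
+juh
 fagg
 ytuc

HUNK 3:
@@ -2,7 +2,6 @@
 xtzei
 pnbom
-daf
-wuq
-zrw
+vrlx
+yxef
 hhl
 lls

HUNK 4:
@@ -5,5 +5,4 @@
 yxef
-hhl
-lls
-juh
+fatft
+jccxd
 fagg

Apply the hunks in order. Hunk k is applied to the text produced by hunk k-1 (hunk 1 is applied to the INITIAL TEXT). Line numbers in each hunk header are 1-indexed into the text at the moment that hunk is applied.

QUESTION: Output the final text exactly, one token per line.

Answer: bzb
xtzei
pnbom
vrlx
yxef
fatft
jccxd
fagg
ytuc

Derivation:
Hunk 1: at line 4 remove [pqkk,bhv,udxs] add [zrw] -> 11 lines: bzb xtzei pnbom daf wuq zrw hhl yzojc cgnf fagg ytuc
Hunk 2: at line 6 remove [yzojc,cgnf] add [lls,juh] -> 11 lines: bzb xtzei pnbom daf wuq zrw hhl lls juh fagg ytuc
Hunk 3: at line 2 remove [daf,wuq,zrw] add [vrlx,yxef] -> 10 lines: bzb xtzei pnbom vrlx yxef hhl lls juh fagg ytuc
Hunk 4: at line 5 remove [hhl,lls,juh] add [fatft,jccxd] -> 9 lines: bzb xtzei pnbom vrlx yxef fatft jccxd fagg ytuc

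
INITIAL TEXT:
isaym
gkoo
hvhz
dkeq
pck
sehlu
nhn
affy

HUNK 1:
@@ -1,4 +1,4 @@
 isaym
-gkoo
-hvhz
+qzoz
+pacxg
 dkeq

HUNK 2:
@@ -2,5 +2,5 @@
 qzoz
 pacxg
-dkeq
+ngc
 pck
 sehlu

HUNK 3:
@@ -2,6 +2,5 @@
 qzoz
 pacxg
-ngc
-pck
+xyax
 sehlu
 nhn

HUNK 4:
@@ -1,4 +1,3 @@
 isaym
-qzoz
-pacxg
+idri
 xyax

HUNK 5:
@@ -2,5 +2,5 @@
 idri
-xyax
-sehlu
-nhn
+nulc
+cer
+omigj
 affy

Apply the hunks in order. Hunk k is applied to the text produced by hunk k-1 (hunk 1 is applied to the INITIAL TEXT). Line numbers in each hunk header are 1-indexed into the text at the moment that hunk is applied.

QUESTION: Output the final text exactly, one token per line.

Hunk 1: at line 1 remove [gkoo,hvhz] add [qzoz,pacxg] -> 8 lines: isaym qzoz pacxg dkeq pck sehlu nhn affy
Hunk 2: at line 2 remove [dkeq] add [ngc] -> 8 lines: isaym qzoz pacxg ngc pck sehlu nhn affy
Hunk 3: at line 2 remove [ngc,pck] add [xyax] -> 7 lines: isaym qzoz pacxg xyax sehlu nhn affy
Hunk 4: at line 1 remove [qzoz,pacxg] add [idri] -> 6 lines: isaym idri xyax sehlu nhn affy
Hunk 5: at line 2 remove [xyax,sehlu,nhn] add [nulc,cer,omigj] -> 6 lines: isaym idri nulc cer omigj affy

Answer: isaym
idri
nulc
cer
omigj
affy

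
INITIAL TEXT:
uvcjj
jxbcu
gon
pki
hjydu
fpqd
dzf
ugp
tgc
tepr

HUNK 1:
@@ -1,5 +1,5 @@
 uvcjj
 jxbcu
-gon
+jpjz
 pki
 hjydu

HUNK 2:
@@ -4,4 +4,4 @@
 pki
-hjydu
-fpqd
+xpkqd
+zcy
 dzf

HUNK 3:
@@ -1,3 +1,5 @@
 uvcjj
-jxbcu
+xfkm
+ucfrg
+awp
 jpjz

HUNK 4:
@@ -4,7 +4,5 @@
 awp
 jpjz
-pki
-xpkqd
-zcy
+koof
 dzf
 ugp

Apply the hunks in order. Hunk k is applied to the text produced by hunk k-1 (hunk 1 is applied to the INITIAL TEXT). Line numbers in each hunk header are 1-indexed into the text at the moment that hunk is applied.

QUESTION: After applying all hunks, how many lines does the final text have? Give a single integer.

Hunk 1: at line 1 remove [gon] add [jpjz] -> 10 lines: uvcjj jxbcu jpjz pki hjydu fpqd dzf ugp tgc tepr
Hunk 2: at line 4 remove [hjydu,fpqd] add [xpkqd,zcy] -> 10 lines: uvcjj jxbcu jpjz pki xpkqd zcy dzf ugp tgc tepr
Hunk 3: at line 1 remove [jxbcu] add [xfkm,ucfrg,awp] -> 12 lines: uvcjj xfkm ucfrg awp jpjz pki xpkqd zcy dzf ugp tgc tepr
Hunk 4: at line 4 remove [pki,xpkqd,zcy] add [koof] -> 10 lines: uvcjj xfkm ucfrg awp jpjz koof dzf ugp tgc tepr
Final line count: 10

Answer: 10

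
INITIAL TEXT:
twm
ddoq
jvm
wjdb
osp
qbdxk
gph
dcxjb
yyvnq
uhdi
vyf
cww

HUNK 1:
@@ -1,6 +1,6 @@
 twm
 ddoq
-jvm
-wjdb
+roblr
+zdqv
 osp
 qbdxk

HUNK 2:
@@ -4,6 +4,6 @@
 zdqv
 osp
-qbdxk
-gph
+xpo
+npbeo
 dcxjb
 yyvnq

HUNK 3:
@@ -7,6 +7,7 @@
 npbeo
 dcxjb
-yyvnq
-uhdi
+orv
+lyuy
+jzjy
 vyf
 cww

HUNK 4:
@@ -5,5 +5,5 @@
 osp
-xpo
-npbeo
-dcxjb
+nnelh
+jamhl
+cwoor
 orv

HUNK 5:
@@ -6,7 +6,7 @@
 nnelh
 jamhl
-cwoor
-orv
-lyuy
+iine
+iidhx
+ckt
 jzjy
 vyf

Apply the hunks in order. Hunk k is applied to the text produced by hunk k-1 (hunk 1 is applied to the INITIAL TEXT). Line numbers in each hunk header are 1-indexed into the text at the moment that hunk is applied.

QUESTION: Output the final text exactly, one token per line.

Hunk 1: at line 1 remove [jvm,wjdb] add [roblr,zdqv] -> 12 lines: twm ddoq roblr zdqv osp qbdxk gph dcxjb yyvnq uhdi vyf cww
Hunk 2: at line 4 remove [qbdxk,gph] add [xpo,npbeo] -> 12 lines: twm ddoq roblr zdqv osp xpo npbeo dcxjb yyvnq uhdi vyf cww
Hunk 3: at line 7 remove [yyvnq,uhdi] add [orv,lyuy,jzjy] -> 13 lines: twm ddoq roblr zdqv osp xpo npbeo dcxjb orv lyuy jzjy vyf cww
Hunk 4: at line 5 remove [xpo,npbeo,dcxjb] add [nnelh,jamhl,cwoor] -> 13 lines: twm ddoq roblr zdqv osp nnelh jamhl cwoor orv lyuy jzjy vyf cww
Hunk 5: at line 6 remove [cwoor,orv,lyuy] add [iine,iidhx,ckt] -> 13 lines: twm ddoq roblr zdqv osp nnelh jamhl iine iidhx ckt jzjy vyf cww

Answer: twm
ddoq
roblr
zdqv
osp
nnelh
jamhl
iine
iidhx
ckt
jzjy
vyf
cww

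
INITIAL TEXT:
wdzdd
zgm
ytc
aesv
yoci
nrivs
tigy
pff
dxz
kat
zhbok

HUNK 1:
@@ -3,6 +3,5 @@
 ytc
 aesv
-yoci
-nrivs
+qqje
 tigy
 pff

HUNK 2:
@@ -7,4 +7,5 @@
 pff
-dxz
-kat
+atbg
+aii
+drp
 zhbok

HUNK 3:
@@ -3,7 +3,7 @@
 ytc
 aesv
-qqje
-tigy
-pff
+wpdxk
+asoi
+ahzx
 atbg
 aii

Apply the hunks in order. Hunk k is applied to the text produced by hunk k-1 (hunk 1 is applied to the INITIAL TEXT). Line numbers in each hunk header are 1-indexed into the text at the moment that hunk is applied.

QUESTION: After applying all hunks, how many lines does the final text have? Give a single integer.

Answer: 11

Derivation:
Hunk 1: at line 3 remove [yoci,nrivs] add [qqje] -> 10 lines: wdzdd zgm ytc aesv qqje tigy pff dxz kat zhbok
Hunk 2: at line 7 remove [dxz,kat] add [atbg,aii,drp] -> 11 lines: wdzdd zgm ytc aesv qqje tigy pff atbg aii drp zhbok
Hunk 3: at line 3 remove [qqje,tigy,pff] add [wpdxk,asoi,ahzx] -> 11 lines: wdzdd zgm ytc aesv wpdxk asoi ahzx atbg aii drp zhbok
Final line count: 11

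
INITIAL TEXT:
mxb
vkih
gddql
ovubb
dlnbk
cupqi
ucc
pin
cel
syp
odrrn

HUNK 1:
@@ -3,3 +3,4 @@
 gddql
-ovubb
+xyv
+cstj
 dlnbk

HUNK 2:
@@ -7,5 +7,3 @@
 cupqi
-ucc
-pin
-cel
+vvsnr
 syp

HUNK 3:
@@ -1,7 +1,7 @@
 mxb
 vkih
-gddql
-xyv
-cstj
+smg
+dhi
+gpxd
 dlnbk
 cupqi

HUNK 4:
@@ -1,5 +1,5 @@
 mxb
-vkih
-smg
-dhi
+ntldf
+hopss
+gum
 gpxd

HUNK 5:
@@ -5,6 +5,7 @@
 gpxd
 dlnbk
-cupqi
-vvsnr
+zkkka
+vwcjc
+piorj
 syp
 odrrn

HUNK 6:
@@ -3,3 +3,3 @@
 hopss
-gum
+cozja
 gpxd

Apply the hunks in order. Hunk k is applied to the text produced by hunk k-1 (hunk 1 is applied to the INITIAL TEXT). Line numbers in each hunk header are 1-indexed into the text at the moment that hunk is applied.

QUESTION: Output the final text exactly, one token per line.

Hunk 1: at line 3 remove [ovubb] add [xyv,cstj] -> 12 lines: mxb vkih gddql xyv cstj dlnbk cupqi ucc pin cel syp odrrn
Hunk 2: at line 7 remove [ucc,pin,cel] add [vvsnr] -> 10 lines: mxb vkih gddql xyv cstj dlnbk cupqi vvsnr syp odrrn
Hunk 3: at line 1 remove [gddql,xyv,cstj] add [smg,dhi,gpxd] -> 10 lines: mxb vkih smg dhi gpxd dlnbk cupqi vvsnr syp odrrn
Hunk 4: at line 1 remove [vkih,smg,dhi] add [ntldf,hopss,gum] -> 10 lines: mxb ntldf hopss gum gpxd dlnbk cupqi vvsnr syp odrrn
Hunk 5: at line 5 remove [cupqi,vvsnr] add [zkkka,vwcjc,piorj] -> 11 lines: mxb ntldf hopss gum gpxd dlnbk zkkka vwcjc piorj syp odrrn
Hunk 6: at line 3 remove [gum] add [cozja] -> 11 lines: mxb ntldf hopss cozja gpxd dlnbk zkkka vwcjc piorj syp odrrn

Answer: mxb
ntldf
hopss
cozja
gpxd
dlnbk
zkkka
vwcjc
piorj
syp
odrrn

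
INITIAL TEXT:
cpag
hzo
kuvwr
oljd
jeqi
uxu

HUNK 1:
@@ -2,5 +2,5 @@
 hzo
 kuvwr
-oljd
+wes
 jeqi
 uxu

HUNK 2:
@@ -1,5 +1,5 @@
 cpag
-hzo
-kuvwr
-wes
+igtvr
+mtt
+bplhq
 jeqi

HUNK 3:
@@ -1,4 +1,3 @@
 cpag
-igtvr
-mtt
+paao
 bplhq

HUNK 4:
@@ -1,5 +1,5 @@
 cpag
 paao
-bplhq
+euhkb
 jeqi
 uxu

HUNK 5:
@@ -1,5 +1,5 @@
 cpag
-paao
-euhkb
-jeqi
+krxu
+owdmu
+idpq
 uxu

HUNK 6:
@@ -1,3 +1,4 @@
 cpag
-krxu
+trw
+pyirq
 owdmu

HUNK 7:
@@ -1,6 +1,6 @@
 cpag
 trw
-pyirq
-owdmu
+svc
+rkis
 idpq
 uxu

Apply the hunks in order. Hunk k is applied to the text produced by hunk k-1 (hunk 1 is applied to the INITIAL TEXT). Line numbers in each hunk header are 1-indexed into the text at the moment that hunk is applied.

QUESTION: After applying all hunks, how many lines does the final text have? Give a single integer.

Hunk 1: at line 2 remove [oljd] add [wes] -> 6 lines: cpag hzo kuvwr wes jeqi uxu
Hunk 2: at line 1 remove [hzo,kuvwr,wes] add [igtvr,mtt,bplhq] -> 6 lines: cpag igtvr mtt bplhq jeqi uxu
Hunk 3: at line 1 remove [igtvr,mtt] add [paao] -> 5 lines: cpag paao bplhq jeqi uxu
Hunk 4: at line 1 remove [bplhq] add [euhkb] -> 5 lines: cpag paao euhkb jeqi uxu
Hunk 5: at line 1 remove [paao,euhkb,jeqi] add [krxu,owdmu,idpq] -> 5 lines: cpag krxu owdmu idpq uxu
Hunk 6: at line 1 remove [krxu] add [trw,pyirq] -> 6 lines: cpag trw pyirq owdmu idpq uxu
Hunk 7: at line 1 remove [pyirq,owdmu] add [svc,rkis] -> 6 lines: cpag trw svc rkis idpq uxu
Final line count: 6

Answer: 6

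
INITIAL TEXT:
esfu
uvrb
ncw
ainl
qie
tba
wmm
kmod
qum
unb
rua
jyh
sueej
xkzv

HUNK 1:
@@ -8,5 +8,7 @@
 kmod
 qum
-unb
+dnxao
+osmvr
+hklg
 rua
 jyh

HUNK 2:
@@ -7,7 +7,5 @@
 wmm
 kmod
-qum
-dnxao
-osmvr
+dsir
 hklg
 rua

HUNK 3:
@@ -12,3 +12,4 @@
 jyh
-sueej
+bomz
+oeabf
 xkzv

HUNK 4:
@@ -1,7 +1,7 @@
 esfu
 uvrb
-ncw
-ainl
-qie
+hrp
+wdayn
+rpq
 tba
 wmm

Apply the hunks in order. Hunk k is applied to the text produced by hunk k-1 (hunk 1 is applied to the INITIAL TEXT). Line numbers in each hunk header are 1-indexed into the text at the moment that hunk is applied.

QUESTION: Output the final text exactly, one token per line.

Answer: esfu
uvrb
hrp
wdayn
rpq
tba
wmm
kmod
dsir
hklg
rua
jyh
bomz
oeabf
xkzv

Derivation:
Hunk 1: at line 8 remove [unb] add [dnxao,osmvr,hklg] -> 16 lines: esfu uvrb ncw ainl qie tba wmm kmod qum dnxao osmvr hklg rua jyh sueej xkzv
Hunk 2: at line 7 remove [qum,dnxao,osmvr] add [dsir] -> 14 lines: esfu uvrb ncw ainl qie tba wmm kmod dsir hklg rua jyh sueej xkzv
Hunk 3: at line 12 remove [sueej] add [bomz,oeabf] -> 15 lines: esfu uvrb ncw ainl qie tba wmm kmod dsir hklg rua jyh bomz oeabf xkzv
Hunk 4: at line 1 remove [ncw,ainl,qie] add [hrp,wdayn,rpq] -> 15 lines: esfu uvrb hrp wdayn rpq tba wmm kmod dsir hklg rua jyh bomz oeabf xkzv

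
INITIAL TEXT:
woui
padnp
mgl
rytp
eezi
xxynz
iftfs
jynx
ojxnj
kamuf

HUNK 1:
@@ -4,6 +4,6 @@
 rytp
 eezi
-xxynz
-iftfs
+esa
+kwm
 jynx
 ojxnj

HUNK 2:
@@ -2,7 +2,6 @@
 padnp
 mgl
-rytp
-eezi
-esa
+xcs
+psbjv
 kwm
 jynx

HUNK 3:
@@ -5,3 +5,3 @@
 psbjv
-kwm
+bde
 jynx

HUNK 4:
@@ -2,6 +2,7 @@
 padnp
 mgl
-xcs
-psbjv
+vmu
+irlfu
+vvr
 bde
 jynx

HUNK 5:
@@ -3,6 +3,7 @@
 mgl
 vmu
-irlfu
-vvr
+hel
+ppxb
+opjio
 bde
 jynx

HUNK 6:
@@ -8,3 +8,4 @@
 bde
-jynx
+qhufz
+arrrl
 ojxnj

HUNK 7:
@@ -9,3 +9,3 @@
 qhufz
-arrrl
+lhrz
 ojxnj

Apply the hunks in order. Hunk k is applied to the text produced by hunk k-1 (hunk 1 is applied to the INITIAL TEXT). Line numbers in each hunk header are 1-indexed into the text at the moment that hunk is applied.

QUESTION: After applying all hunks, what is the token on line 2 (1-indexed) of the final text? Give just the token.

Answer: padnp

Derivation:
Hunk 1: at line 4 remove [xxynz,iftfs] add [esa,kwm] -> 10 lines: woui padnp mgl rytp eezi esa kwm jynx ojxnj kamuf
Hunk 2: at line 2 remove [rytp,eezi,esa] add [xcs,psbjv] -> 9 lines: woui padnp mgl xcs psbjv kwm jynx ojxnj kamuf
Hunk 3: at line 5 remove [kwm] add [bde] -> 9 lines: woui padnp mgl xcs psbjv bde jynx ojxnj kamuf
Hunk 4: at line 2 remove [xcs,psbjv] add [vmu,irlfu,vvr] -> 10 lines: woui padnp mgl vmu irlfu vvr bde jynx ojxnj kamuf
Hunk 5: at line 3 remove [irlfu,vvr] add [hel,ppxb,opjio] -> 11 lines: woui padnp mgl vmu hel ppxb opjio bde jynx ojxnj kamuf
Hunk 6: at line 8 remove [jynx] add [qhufz,arrrl] -> 12 lines: woui padnp mgl vmu hel ppxb opjio bde qhufz arrrl ojxnj kamuf
Hunk 7: at line 9 remove [arrrl] add [lhrz] -> 12 lines: woui padnp mgl vmu hel ppxb opjio bde qhufz lhrz ojxnj kamuf
Final line 2: padnp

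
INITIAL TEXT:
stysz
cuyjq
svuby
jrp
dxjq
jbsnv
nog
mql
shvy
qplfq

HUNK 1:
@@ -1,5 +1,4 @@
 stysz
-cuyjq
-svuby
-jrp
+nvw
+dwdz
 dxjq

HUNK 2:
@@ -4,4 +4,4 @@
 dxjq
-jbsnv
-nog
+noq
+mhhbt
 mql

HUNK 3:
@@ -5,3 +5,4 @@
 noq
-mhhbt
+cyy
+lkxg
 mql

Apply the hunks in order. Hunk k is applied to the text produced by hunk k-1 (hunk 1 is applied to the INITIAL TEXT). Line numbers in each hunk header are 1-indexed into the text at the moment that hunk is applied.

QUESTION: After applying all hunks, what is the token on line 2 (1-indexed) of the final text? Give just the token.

Hunk 1: at line 1 remove [cuyjq,svuby,jrp] add [nvw,dwdz] -> 9 lines: stysz nvw dwdz dxjq jbsnv nog mql shvy qplfq
Hunk 2: at line 4 remove [jbsnv,nog] add [noq,mhhbt] -> 9 lines: stysz nvw dwdz dxjq noq mhhbt mql shvy qplfq
Hunk 3: at line 5 remove [mhhbt] add [cyy,lkxg] -> 10 lines: stysz nvw dwdz dxjq noq cyy lkxg mql shvy qplfq
Final line 2: nvw

Answer: nvw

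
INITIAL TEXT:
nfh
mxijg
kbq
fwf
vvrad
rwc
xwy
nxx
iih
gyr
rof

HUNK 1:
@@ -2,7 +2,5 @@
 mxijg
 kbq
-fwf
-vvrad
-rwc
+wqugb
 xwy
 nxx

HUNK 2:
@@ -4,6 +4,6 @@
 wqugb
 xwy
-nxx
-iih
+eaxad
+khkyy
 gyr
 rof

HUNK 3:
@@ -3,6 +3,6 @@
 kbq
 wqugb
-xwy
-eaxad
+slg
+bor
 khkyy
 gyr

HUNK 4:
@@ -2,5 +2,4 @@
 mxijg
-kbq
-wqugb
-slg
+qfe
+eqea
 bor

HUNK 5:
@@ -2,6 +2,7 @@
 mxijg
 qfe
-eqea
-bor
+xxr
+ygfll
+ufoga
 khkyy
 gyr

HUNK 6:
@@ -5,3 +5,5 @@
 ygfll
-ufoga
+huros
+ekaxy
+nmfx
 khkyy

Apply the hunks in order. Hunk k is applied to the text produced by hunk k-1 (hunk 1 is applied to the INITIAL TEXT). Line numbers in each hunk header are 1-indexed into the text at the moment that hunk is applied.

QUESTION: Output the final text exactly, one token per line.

Hunk 1: at line 2 remove [fwf,vvrad,rwc] add [wqugb] -> 9 lines: nfh mxijg kbq wqugb xwy nxx iih gyr rof
Hunk 2: at line 4 remove [nxx,iih] add [eaxad,khkyy] -> 9 lines: nfh mxijg kbq wqugb xwy eaxad khkyy gyr rof
Hunk 3: at line 3 remove [xwy,eaxad] add [slg,bor] -> 9 lines: nfh mxijg kbq wqugb slg bor khkyy gyr rof
Hunk 4: at line 2 remove [kbq,wqugb,slg] add [qfe,eqea] -> 8 lines: nfh mxijg qfe eqea bor khkyy gyr rof
Hunk 5: at line 2 remove [eqea,bor] add [xxr,ygfll,ufoga] -> 9 lines: nfh mxijg qfe xxr ygfll ufoga khkyy gyr rof
Hunk 6: at line 5 remove [ufoga] add [huros,ekaxy,nmfx] -> 11 lines: nfh mxijg qfe xxr ygfll huros ekaxy nmfx khkyy gyr rof

Answer: nfh
mxijg
qfe
xxr
ygfll
huros
ekaxy
nmfx
khkyy
gyr
rof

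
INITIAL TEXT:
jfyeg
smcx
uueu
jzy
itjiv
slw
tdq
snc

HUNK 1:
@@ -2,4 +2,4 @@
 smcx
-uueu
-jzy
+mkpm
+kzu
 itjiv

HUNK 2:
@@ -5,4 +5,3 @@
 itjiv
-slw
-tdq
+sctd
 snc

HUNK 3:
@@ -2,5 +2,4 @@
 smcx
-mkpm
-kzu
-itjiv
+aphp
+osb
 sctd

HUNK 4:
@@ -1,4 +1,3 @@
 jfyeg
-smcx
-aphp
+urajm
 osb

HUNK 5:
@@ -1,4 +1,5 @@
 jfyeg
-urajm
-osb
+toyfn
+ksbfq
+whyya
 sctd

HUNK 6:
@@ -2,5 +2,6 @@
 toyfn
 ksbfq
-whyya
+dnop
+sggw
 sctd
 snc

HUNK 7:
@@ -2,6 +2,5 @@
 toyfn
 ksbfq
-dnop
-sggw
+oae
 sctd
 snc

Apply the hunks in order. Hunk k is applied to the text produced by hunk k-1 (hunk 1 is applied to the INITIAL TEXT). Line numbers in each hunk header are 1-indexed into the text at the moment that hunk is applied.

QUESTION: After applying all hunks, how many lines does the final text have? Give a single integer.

Answer: 6

Derivation:
Hunk 1: at line 2 remove [uueu,jzy] add [mkpm,kzu] -> 8 lines: jfyeg smcx mkpm kzu itjiv slw tdq snc
Hunk 2: at line 5 remove [slw,tdq] add [sctd] -> 7 lines: jfyeg smcx mkpm kzu itjiv sctd snc
Hunk 3: at line 2 remove [mkpm,kzu,itjiv] add [aphp,osb] -> 6 lines: jfyeg smcx aphp osb sctd snc
Hunk 4: at line 1 remove [smcx,aphp] add [urajm] -> 5 lines: jfyeg urajm osb sctd snc
Hunk 5: at line 1 remove [urajm,osb] add [toyfn,ksbfq,whyya] -> 6 lines: jfyeg toyfn ksbfq whyya sctd snc
Hunk 6: at line 2 remove [whyya] add [dnop,sggw] -> 7 lines: jfyeg toyfn ksbfq dnop sggw sctd snc
Hunk 7: at line 2 remove [dnop,sggw] add [oae] -> 6 lines: jfyeg toyfn ksbfq oae sctd snc
Final line count: 6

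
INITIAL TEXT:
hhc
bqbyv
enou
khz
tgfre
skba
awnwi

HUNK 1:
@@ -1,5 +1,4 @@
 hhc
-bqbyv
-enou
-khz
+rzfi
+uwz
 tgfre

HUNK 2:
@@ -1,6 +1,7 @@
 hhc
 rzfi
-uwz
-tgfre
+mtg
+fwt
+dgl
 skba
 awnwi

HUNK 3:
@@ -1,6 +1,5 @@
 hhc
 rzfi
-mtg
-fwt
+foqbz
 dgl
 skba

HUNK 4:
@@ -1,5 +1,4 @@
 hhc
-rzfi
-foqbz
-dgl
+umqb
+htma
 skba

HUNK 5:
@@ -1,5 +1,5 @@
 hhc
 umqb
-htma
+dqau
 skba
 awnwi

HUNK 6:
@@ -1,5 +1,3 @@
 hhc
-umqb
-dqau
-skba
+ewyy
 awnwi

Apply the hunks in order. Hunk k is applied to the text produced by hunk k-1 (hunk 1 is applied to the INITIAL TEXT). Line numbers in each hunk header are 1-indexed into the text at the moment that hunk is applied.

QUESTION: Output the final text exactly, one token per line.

Hunk 1: at line 1 remove [bqbyv,enou,khz] add [rzfi,uwz] -> 6 lines: hhc rzfi uwz tgfre skba awnwi
Hunk 2: at line 1 remove [uwz,tgfre] add [mtg,fwt,dgl] -> 7 lines: hhc rzfi mtg fwt dgl skba awnwi
Hunk 3: at line 1 remove [mtg,fwt] add [foqbz] -> 6 lines: hhc rzfi foqbz dgl skba awnwi
Hunk 4: at line 1 remove [rzfi,foqbz,dgl] add [umqb,htma] -> 5 lines: hhc umqb htma skba awnwi
Hunk 5: at line 1 remove [htma] add [dqau] -> 5 lines: hhc umqb dqau skba awnwi
Hunk 6: at line 1 remove [umqb,dqau,skba] add [ewyy] -> 3 lines: hhc ewyy awnwi

Answer: hhc
ewyy
awnwi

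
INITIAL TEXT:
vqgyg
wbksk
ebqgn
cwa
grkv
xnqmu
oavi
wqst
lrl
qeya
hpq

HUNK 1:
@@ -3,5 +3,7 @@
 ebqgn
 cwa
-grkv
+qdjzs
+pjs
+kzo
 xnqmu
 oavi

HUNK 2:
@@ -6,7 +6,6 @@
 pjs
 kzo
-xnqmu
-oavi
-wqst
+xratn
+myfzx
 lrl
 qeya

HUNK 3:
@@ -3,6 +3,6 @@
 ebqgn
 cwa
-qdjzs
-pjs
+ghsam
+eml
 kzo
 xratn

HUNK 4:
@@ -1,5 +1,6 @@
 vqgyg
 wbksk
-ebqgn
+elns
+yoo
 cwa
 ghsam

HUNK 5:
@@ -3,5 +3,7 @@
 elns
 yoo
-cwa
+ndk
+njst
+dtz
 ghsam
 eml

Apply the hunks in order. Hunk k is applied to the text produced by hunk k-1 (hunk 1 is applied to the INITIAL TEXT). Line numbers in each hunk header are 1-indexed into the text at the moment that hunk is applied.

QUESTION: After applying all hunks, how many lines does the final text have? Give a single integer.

Hunk 1: at line 3 remove [grkv] add [qdjzs,pjs,kzo] -> 13 lines: vqgyg wbksk ebqgn cwa qdjzs pjs kzo xnqmu oavi wqst lrl qeya hpq
Hunk 2: at line 6 remove [xnqmu,oavi,wqst] add [xratn,myfzx] -> 12 lines: vqgyg wbksk ebqgn cwa qdjzs pjs kzo xratn myfzx lrl qeya hpq
Hunk 3: at line 3 remove [qdjzs,pjs] add [ghsam,eml] -> 12 lines: vqgyg wbksk ebqgn cwa ghsam eml kzo xratn myfzx lrl qeya hpq
Hunk 4: at line 1 remove [ebqgn] add [elns,yoo] -> 13 lines: vqgyg wbksk elns yoo cwa ghsam eml kzo xratn myfzx lrl qeya hpq
Hunk 5: at line 3 remove [cwa] add [ndk,njst,dtz] -> 15 lines: vqgyg wbksk elns yoo ndk njst dtz ghsam eml kzo xratn myfzx lrl qeya hpq
Final line count: 15

Answer: 15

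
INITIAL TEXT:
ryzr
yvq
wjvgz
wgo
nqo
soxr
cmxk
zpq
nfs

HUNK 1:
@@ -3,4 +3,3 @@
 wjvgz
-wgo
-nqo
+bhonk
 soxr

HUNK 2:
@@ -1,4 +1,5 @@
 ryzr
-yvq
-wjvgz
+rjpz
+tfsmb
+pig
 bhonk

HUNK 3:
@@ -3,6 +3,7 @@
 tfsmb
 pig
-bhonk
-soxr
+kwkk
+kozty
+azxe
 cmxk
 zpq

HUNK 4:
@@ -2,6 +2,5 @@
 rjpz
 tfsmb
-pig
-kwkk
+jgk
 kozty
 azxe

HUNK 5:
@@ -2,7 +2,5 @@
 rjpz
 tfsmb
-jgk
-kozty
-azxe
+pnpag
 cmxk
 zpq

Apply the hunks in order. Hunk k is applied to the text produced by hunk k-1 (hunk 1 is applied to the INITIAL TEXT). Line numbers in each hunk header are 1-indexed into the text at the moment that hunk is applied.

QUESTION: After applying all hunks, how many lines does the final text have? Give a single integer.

Answer: 7

Derivation:
Hunk 1: at line 3 remove [wgo,nqo] add [bhonk] -> 8 lines: ryzr yvq wjvgz bhonk soxr cmxk zpq nfs
Hunk 2: at line 1 remove [yvq,wjvgz] add [rjpz,tfsmb,pig] -> 9 lines: ryzr rjpz tfsmb pig bhonk soxr cmxk zpq nfs
Hunk 3: at line 3 remove [bhonk,soxr] add [kwkk,kozty,azxe] -> 10 lines: ryzr rjpz tfsmb pig kwkk kozty azxe cmxk zpq nfs
Hunk 4: at line 2 remove [pig,kwkk] add [jgk] -> 9 lines: ryzr rjpz tfsmb jgk kozty azxe cmxk zpq nfs
Hunk 5: at line 2 remove [jgk,kozty,azxe] add [pnpag] -> 7 lines: ryzr rjpz tfsmb pnpag cmxk zpq nfs
Final line count: 7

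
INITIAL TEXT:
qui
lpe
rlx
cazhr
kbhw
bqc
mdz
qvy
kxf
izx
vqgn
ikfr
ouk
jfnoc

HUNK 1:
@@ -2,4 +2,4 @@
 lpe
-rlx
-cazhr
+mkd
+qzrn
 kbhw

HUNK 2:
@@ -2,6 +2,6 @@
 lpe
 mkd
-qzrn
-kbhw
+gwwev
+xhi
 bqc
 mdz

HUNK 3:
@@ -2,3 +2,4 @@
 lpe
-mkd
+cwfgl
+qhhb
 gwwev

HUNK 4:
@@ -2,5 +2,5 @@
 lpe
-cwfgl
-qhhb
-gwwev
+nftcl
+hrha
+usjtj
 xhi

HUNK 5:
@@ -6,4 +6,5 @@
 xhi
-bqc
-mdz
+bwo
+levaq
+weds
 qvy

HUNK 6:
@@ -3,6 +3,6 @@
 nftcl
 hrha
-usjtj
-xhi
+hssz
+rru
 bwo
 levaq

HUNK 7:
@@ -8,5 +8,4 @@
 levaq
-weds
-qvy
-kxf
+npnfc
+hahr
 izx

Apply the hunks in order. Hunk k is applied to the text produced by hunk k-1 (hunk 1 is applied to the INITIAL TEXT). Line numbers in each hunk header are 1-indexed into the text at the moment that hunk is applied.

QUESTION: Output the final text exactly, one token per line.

Hunk 1: at line 2 remove [rlx,cazhr] add [mkd,qzrn] -> 14 lines: qui lpe mkd qzrn kbhw bqc mdz qvy kxf izx vqgn ikfr ouk jfnoc
Hunk 2: at line 2 remove [qzrn,kbhw] add [gwwev,xhi] -> 14 lines: qui lpe mkd gwwev xhi bqc mdz qvy kxf izx vqgn ikfr ouk jfnoc
Hunk 3: at line 2 remove [mkd] add [cwfgl,qhhb] -> 15 lines: qui lpe cwfgl qhhb gwwev xhi bqc mdz qvy kxf izx vqgn ikfr ouk jfnoc
Hunk 4: at line 2 remove [cwfgl,qhhb,gwwev] add [nftcl,hrha,usjtj] -> 15 lines: qui lpe nftcl hrha usjtj xhi bqc mdz qvy kxf izx vqgn ikfr ouk jfnoc
Hunk 5: at line 6 remove [bqc,mdz] add [bwo,levaq,weds] -> 16 lines: qui lpe nftcl hrha usjtj xhi bwo levaq weds qvy kxf izx vqgn ikfr ouk jfnoc
Hunk 6: at line 3 remove [usjtj,xhi] add [hssz,rru] -> 16 lines: qui lpe nftcl hrha hssz rru bwo levaq weds qvy kxf izx vqgn ikfr ouk jfnoc
Hunk 7: at line 8 remove [weds,qvy,kxf] add [npnfc,hahr] -> 15 lines: qui lpe nftcl hrha hssz rru bwo levaq npnfc hahr izx vqgn ikfr ouk jfnoc

Answer: qui
lpe
nftcl
hrha
hssz
rru
bwo
levaq
npnfc
hahr
izx
vqgn
ikfr
ouk
jfnoc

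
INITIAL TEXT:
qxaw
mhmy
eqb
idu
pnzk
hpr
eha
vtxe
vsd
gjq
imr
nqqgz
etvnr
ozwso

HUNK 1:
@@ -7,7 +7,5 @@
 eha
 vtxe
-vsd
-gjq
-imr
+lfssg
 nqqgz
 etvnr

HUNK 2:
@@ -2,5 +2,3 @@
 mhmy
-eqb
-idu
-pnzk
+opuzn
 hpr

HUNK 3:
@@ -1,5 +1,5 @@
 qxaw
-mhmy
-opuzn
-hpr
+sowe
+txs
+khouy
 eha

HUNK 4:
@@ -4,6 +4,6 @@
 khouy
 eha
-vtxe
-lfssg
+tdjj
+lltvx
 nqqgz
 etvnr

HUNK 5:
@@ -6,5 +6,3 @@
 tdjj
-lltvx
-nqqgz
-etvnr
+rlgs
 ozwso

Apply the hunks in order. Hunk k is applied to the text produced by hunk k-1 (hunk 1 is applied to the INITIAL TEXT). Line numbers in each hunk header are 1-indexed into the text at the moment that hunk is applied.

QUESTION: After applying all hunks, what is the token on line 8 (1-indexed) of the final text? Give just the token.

Hunk 1: at line 7 remove [vsd,gjq,imr] add [lfssg] -> 12 lines: qxaw mhmy eqb idu pnzk hpr eha vtxe lfssg nqqgz etvnr ozwso
Hunk 2: at line 2 remove [eqb,idu,pnzk] add [opuzn] -> 10 lines: qxaw mhmy opuzn hpr eha vtxe lfssg nqqgz etvnr ozwso
Hunk 3: at line 1 remove [mhmy,opuzn,hpr] add [sowe,txs,khouy] -> 10 lines: qxaw sowe txs khouy eha vtxe lfssg nqqgz etvnr ozwso
Hunk 4: at line 4 remove [vtxe,lfssg] add [tdjj,lltvx] -> 10 lines: qxaw sowe txs khouy eha tdjj lltvx nqqgz etvnr ozwso
Hunk 5: at line 6 remove [lltvx,nqqgz,etvnr] add [rlgs] -> 8 lines: qxaw sowe txs khouy eha tdjj rlgs ozwso
Final line 8: ozwso

Answer: ozwso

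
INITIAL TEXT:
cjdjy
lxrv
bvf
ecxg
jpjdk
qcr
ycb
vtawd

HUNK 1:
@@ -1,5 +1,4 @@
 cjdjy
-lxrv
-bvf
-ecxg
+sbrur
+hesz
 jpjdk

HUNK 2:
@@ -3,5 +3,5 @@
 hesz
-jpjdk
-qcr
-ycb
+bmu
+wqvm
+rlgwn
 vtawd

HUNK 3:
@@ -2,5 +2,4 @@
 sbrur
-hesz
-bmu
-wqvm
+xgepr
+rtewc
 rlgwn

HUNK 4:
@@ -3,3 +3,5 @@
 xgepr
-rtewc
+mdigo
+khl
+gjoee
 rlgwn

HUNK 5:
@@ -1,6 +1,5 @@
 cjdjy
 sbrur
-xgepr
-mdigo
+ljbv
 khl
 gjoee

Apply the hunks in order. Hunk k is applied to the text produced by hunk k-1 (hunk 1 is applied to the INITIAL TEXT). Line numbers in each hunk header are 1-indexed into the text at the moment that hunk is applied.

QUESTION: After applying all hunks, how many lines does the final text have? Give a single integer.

Answer: 7

Derivation:
Hunk 1: at line 1 remove [lxrv,bvf,ecxg] add [sbrur,hesz] -> 7 lines: cjdjy sbrur hesz jpjdk qcr ycb vtawd
Hunk 2: at line 3 remove [jpjdk,qcr,ycb] add [bmu,wqvm,rlgwn] -> 7 lines: cjdjy sbrur hesz bmu wqvm rlgwn vtawd
Hunk 3: at line 2 remove [hesz,bmu,wqvm] add [xgepr,rtewc] -> 6 lines: cjdjy sbrur xgepr rtewc rlgwn vtawd
Hunk 4: at line 3 remove [rtewc] add [mdigo,khl,gjoee] -> 8 lines: cjdjy sbrur xgepr mdigo khl gjoee rlgwn vtawd
Hunk 5: at line 1 remove [xgepr,mdigo] add [ljbv] -> 7 lines: cjdjy sbrur ljbv khl gjoee rlgwn vtawd
Final line count: 7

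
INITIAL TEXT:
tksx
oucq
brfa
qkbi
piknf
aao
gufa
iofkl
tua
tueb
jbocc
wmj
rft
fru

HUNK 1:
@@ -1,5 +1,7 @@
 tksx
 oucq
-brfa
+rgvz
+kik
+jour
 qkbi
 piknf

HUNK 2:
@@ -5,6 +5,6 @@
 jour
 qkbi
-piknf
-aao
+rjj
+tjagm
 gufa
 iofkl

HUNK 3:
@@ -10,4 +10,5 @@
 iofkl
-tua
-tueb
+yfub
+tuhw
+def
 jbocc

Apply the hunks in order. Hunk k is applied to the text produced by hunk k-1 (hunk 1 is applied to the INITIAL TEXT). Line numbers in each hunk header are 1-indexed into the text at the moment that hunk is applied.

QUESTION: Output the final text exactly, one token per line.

Hunk 1: at line 1 remove [brfa] add [rgvz,kik,jour] -> 16 lines: tksx oucq rgvz kik jour qkbi piknf aao gufa iofkl tua tueb jbocc wmj rft fru
Hunk 2: at line 5 remove [piknf,aao] add [rjj,tjagm] -> 16 lines: tksx oucq rgvz kik jour qkbi rjj tjagm gufa iofkl tua tueb jbocc wmj rft fru
Hunk 3: at line 10 remove [tua,tueb] add [yfub,tuhw,def] -> 17 lines: tksx oucq rgvz kik jour qkbi rjj tjagm gufa iofkl yfub tuhw def jbocc wmj rft fru

Answer: tksx
oucq
rgvz
kik
jour
qkbi
rjj
tjagm
gufa
iofkl
yfub
tuhw
def
jbocc
wmj
rft
fru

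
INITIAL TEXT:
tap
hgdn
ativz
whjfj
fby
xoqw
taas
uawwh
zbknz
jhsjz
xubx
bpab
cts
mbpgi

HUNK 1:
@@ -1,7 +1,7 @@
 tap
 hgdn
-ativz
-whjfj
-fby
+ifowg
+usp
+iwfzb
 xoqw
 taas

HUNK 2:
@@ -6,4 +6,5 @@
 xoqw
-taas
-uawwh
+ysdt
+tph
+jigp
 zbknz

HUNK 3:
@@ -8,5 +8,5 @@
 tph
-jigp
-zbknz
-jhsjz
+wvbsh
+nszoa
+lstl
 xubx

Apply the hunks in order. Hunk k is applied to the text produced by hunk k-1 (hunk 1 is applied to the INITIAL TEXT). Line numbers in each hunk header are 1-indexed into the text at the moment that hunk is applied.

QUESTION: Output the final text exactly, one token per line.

Answer: tap
hgdn
ifowg
usp
iwfzb
xoqw
ysdt
tph
wvbsh
nszoa
lstl
xubx
bpab
cts
mbpgi

Derivation:
Hunk 1: at line 1 remove [ativz,whjfj,fby] add [ifowg,usp,iwfzb] -> 14 lines: tap hgdn ifowg usp iwfzb xoqw taas uawwh zbknz jhsjz xubx bpab cts mbpgi
Hunk 2: at line 6 remove [taas,uawwh] add [ysdt,tph,jigp] -> 15 lines: tap hgdn ifowg usp iwfzb xoqw ysdt tph jigp zbknz jhsjz xubx bpab cts mbpgi
Hunk 3: at line 8 remove [jigp,zbknz,jhsjz] add [wvbsh,nszoa,lstl] -> 15 lines: tap hgdn ifowg usp iwfzb xoqw ysdt tph wvbsh nszoa lstl xubx bpab cts mbpgi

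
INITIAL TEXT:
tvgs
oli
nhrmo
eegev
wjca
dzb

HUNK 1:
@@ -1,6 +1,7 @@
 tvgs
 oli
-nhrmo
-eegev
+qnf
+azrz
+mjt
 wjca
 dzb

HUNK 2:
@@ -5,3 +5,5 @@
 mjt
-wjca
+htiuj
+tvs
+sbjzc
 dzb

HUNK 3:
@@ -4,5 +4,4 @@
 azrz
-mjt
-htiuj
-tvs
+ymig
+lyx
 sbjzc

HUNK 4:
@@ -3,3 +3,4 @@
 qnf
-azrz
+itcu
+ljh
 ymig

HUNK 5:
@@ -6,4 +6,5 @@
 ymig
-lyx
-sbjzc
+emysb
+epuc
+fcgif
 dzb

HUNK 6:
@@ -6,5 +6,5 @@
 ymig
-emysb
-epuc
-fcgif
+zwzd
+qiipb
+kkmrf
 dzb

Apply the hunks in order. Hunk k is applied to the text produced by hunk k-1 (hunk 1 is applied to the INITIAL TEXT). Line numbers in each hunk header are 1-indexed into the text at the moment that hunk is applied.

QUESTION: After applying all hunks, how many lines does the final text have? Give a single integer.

Hunk 1: at line 1 remove [nhrmo,eegev] add [qnf,azrz,mjt] -> 7 lines: tvgs oli qnf azrz mjt wjca dzb
Hunk 2: at line 5 remove [wjca] add [htiuj,tvs,sbjzc] -> 9 lines: tvgs oli qnf azrz mjt htiuj tvs sbjzc dzb
Hunk 3: at line 4 remove [mjt,htiuj,tvs] add [ymig,lyx] -> 8 lines: tvgs oli qnf azrz ymig lyx sbjzc dzb
Hunk 4: at line 3 remove [azrz] add [itcu,ljh] -> 9 lines: tvgs oli qnf itcu ljh ymig lyx sbjzc dzb
Hunk 5: at line 6 remove [lyx,sbjzc] add [emysb,epuc,fcgif] -> 10 lines: tvgs oli qnf itcu ljh ymig emysb epuc fcgif dzb
Hunk 6: at line 6 remove [emysb,epuc,fcgif] add [zwzd,qiipb,kkmrf] -> 10 lines: tvgs oli qnf itcu ljh ymig zwzd qiipb kkmrf dzb
Final line count: 10

Answer: 10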